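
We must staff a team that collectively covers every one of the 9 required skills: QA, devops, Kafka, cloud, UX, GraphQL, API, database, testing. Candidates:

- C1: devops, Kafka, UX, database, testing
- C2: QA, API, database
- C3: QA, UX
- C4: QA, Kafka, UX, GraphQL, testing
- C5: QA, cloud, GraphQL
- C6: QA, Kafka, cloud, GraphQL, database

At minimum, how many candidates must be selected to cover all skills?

3

C1, C2, C5 together cover {QA, devops, Kafka, cloud, UX, GraphQL, API, database, testing} — every skill.
No 2 of the 6 candidates cover everything (all 15 pairs fall short), so 3 is minimum.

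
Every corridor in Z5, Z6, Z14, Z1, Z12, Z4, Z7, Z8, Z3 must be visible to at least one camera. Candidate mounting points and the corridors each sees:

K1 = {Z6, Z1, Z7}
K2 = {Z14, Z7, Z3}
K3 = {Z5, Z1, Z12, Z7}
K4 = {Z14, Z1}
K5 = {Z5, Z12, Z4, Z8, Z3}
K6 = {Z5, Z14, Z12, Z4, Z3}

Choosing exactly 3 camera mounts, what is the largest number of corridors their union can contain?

9

Choosing K1, K2, K5 covers {Z5, Z6, Z14, Z1, Z12, Z4, Z7, Z8, Z3} — 9 corridors.
That is all 9 corridors.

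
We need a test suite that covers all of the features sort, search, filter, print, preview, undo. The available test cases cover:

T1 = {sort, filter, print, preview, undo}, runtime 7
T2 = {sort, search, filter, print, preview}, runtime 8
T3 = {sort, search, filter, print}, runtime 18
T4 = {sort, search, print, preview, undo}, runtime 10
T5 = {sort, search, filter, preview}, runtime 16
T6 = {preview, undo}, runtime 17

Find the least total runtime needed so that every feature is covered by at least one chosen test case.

15

T1, T2 cover every feature at runtime 7 + 8 = 15.
Any cover uses at least 2 test cases; among all covering selections none totals below 15.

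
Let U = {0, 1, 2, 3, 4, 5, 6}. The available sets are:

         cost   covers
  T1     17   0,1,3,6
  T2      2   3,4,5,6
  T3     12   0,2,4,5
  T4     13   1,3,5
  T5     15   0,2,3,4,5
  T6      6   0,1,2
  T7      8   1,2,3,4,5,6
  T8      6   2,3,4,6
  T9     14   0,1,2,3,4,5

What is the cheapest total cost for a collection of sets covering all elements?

8

T2, T6 cover every element at cost 2 + 6 = 8.
Any cover uses at least 2 sets; among all covering selections none totals below 8.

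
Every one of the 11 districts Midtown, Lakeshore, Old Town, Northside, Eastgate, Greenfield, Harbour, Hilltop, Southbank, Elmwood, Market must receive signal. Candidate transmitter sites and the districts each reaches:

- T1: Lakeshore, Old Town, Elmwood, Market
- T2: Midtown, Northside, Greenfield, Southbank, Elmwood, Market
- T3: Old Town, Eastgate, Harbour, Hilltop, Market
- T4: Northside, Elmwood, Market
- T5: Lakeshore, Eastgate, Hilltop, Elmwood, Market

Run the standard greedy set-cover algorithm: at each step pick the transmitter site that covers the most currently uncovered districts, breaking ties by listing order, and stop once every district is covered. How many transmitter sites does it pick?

Pick 1: T2 covers 6 new districts (Midtown, Northside, Greenfield, Southbank, Elmwood, Market).
Pick 2: T3 covers 4 new districts (Old Town, Eastgate, Harbour, Hilltop).
Pick 3: T1 covers 1 new districts (Lakeshore).
Greedy uses 3 transmitter sites.

3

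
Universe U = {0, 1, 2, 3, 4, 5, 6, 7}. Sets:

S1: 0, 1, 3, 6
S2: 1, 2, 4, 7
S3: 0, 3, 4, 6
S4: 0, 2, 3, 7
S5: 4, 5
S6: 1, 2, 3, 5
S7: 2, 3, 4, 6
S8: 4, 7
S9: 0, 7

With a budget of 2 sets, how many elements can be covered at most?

7

Choosing S1, S2 covers {0, 1, 2, 3, 4, 6, 7} — 7 elements.
No choice of 2 sets does better; here 5 is left uncovered.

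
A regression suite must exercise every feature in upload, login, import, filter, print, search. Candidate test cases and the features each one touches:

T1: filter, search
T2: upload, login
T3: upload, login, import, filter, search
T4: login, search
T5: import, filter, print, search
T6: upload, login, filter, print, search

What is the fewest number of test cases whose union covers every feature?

T2, T5 together cover {upload, login, import, filter, print, search} — every feature.
No single test case contains all 6 features, so 2 is optimal.

2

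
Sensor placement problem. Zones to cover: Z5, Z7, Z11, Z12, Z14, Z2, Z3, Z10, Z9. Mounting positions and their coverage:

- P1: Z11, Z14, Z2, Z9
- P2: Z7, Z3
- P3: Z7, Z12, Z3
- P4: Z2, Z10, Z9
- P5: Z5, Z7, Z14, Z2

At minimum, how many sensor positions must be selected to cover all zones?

P1, P3, P4, P5 together cover {Z5, Z7, Z11, Z12, Z14, Z2, Z3, Z10, Z9} — every zone.
No 3 of the 5 sensor positions cover everything (all 10 triples fall short), so 4 is minimum.

4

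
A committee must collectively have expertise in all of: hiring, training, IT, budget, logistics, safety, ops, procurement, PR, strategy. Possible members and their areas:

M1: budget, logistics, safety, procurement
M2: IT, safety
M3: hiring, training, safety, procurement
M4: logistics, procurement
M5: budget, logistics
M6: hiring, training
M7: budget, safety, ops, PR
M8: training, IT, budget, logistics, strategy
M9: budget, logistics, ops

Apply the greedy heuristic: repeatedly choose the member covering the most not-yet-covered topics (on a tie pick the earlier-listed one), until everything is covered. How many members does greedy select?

Pick 1: M8 covers 5 new topics (training, IT, budget, logistics, strategy).
Pick 2: M3 covers 3 new topics (hiring, safety, procurement).
Pick 3: M7 covers 2 new topics (ops, PR).
Greedy uses 3 members.

3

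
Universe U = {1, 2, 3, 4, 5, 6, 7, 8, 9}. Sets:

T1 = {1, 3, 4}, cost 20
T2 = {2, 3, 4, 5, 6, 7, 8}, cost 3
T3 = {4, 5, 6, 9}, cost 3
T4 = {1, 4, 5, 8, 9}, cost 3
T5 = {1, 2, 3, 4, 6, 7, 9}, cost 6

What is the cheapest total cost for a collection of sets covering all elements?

T2, T4 cover every element at cost 3 + 3 = 6.
Any cover uses at least 2 sets; among all covering selections none totals below 6.

6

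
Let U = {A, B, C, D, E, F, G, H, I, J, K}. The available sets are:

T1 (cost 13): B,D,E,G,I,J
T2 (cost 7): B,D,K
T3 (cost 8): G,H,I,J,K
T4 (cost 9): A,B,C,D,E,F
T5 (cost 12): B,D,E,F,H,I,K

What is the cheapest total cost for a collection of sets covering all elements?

17

T3, T4 cover every element at cost 8 + 9 = 17.
Any cover uses at least 2 sets; among all covering selections none totals below 17.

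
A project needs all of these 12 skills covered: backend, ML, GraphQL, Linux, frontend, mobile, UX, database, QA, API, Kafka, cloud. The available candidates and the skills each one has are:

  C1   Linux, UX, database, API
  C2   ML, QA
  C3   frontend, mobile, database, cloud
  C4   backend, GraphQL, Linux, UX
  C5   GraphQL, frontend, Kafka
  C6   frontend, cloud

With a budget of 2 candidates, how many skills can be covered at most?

8

Choosing C3, C4 covers {backend, GraphQL, Linux, frontend, mobile, UX, database, cloud} — 8 skills.
No choice of 2 candidates does better; here ML, QA, API, Kafka are left uncovered.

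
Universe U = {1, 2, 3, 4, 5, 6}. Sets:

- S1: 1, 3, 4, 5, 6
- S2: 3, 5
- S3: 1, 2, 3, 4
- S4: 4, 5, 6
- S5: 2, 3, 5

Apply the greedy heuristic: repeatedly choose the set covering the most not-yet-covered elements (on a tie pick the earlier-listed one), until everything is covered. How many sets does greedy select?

Pick 1: S1 covers 5 new elements (1, 3, 4, 5, 6).
Pick 2: S3 covers 1 new elements (2).
Greedy uses 2 sets.

2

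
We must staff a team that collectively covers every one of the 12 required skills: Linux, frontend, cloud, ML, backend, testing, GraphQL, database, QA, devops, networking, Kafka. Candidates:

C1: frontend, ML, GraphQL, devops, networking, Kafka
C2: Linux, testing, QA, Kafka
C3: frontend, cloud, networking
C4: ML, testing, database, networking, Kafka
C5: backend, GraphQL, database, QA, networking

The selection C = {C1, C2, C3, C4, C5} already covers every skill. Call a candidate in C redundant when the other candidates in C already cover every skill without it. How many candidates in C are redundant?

1

Drop C1: devops uncovered — not redundant.
Drop C2: Linux uncovered — not redundant.
Drop C3: cloud uncovered — not redundant.
Drop C4: the rest still cover every skill — redundant.
Drop C5: backend uncovered — not redundant.
1 redundant: C4.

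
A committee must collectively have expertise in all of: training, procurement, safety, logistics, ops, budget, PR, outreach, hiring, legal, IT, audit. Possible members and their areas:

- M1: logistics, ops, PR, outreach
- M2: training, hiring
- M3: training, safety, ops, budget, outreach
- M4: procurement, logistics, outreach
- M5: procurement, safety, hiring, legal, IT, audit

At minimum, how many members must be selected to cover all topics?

3

M1, M3, M5 together cover {training, procurement, safety, logistics, ops, budget, PR, outreach, hiring, legal, IT, audit} — every topic.
No 2 of the 5 members cover everything (all 10 pairs fall short), so 3 is minimum.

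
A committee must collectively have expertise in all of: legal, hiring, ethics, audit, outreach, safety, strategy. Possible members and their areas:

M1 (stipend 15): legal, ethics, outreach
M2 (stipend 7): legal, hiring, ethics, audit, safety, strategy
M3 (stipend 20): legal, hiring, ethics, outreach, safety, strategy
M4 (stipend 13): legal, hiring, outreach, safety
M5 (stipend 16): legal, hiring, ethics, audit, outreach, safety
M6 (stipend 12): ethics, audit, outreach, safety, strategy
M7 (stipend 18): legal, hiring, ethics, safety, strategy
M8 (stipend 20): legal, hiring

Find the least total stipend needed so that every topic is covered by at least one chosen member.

M2, M6 cover every topic at stipend 7 + 12 = 19.
Any cover uses at least 2 members; among all covering selections none totals below 19.

19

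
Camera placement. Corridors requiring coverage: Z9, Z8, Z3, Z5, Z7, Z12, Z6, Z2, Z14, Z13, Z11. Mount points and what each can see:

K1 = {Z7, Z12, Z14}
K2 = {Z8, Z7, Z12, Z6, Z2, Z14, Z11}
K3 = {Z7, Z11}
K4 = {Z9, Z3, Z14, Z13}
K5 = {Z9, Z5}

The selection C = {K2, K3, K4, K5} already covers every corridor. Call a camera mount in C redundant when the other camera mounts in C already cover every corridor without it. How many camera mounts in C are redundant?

1

Drop K2: Z8, Z12, Z6, Z2 uncovered — not redundant.
Drop K3: the rest still cover every corridor — redundant.
Drop K4: Z3, Z13 uncovered — not redundant.
Drop K5: Z5 uncovered — not redundant.
1 redundant: K3.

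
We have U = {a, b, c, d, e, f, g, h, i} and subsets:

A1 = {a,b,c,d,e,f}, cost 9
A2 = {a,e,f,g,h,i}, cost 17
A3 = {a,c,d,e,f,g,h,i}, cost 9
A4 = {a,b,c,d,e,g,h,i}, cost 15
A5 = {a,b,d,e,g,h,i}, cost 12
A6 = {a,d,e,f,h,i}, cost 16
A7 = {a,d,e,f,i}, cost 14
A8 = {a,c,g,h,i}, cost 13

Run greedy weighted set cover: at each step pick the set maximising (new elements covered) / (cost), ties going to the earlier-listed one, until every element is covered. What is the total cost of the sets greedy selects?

18

Pick 1: A3 adds 8 new (a, c, d, e, f, g, h, i) at cost 9 (ratio 8/9).
Pick 2: A1 adds 1 new (b) at cost 9 (ratio 1/9).
Greedy total cost: 9 + 9 = 18.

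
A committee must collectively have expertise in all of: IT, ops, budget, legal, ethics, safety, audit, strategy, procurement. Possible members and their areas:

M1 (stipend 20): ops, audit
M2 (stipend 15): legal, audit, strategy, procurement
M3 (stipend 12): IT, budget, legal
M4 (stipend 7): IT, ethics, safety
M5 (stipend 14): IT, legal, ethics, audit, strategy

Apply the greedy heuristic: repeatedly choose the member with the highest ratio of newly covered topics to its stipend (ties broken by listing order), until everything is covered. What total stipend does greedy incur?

Pick 1: M4 adds 3 new (IT, ethics, safety) at stipend 7 (ratio 3/7).
Pick 2: M2 adds 4 new (legal, audit, strategy, procurement) at stipend 15 (ratio 4/15).
Pick 3: M3 adds 1 new (budget) at stipend 12 (ratio 1/12).
Pick 4: M1 adds 1 new (ops) at stipend 20 (ratio 1/20).
Greedy total stipend: 7 + 15 + 12 + 20 = 54.

54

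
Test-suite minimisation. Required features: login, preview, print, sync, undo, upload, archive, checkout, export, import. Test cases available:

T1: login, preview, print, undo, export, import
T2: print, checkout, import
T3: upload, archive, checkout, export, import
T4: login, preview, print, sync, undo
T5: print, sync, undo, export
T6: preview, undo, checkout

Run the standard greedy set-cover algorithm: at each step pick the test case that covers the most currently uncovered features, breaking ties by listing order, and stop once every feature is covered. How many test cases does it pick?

Pick 1: T1 covers 6 new features (login, preview, print, undo, export, import).
Pick 2: T3 covers 3 new features (upload, archive, checkout).
Pick 3: T4 covers 1 new features (sync).
Greedy uses 3 test cases. (The true minimum is 2.)

3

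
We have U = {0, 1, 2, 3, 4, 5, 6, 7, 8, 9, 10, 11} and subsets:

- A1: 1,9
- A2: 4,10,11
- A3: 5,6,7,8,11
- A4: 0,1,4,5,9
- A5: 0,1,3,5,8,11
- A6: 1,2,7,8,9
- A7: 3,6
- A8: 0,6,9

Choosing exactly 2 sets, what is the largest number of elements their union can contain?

Choosing A3, A4 covers {0, 1, 4, 5, 6, 7, 8, 9, 11} — 9 elements.
No choice of 2 sets does better; here 2, 3, 10 are left uncovered.

9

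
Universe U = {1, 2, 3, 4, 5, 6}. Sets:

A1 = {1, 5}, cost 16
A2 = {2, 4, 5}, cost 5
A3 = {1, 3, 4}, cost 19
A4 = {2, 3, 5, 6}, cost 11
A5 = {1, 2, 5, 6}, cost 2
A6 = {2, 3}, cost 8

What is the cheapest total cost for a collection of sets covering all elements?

15

A2, A5, A6 cover every element at cost 5 + 2 + 8 = 15.
Any cover uses at least 2 sets; among all covering selections none totals below 15.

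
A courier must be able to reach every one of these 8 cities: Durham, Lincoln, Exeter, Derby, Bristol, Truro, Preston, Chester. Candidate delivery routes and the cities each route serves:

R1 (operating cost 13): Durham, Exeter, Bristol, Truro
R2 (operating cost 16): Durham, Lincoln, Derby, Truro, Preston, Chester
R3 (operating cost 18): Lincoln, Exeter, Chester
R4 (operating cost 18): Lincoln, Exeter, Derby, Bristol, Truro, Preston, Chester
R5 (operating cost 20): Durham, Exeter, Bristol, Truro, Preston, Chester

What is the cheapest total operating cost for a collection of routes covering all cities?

R1, R2 cover every city at operating cost 13 + 16 = 29.
Any cover uses at least 2 routes; among all covering selections none totals below 29.
Greedy by coverage-per-operating cost would pick R4, R1 for 31 — worse than the optimum 29.

29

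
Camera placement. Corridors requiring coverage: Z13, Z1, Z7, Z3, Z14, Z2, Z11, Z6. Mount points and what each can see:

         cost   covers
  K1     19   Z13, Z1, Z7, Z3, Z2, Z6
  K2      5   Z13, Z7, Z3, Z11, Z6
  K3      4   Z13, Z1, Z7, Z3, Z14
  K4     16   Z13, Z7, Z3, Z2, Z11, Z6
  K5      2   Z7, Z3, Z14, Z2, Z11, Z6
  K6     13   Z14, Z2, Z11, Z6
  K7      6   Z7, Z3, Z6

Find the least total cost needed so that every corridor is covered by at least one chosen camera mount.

K3, K5 cover every corridor at cost 4 + 2 = 6.
Any cover uses at least 2 camera mounts; among all covering selections none totals below 6.

6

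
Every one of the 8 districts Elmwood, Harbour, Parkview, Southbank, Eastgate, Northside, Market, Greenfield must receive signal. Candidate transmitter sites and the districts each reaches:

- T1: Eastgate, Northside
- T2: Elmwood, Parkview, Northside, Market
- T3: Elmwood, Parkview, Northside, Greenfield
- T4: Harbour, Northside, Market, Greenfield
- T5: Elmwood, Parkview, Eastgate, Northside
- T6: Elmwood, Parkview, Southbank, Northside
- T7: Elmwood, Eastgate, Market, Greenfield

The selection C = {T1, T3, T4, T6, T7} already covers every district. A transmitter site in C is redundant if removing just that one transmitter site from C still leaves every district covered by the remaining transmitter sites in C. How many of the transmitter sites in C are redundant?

3

Drop T1: the rest still cover every district — redundant.
Drop T3: the rest still cover every district — redundant.
Drop T4: Harbour uncovered — not redundant.
Drop T6: Southbank uncovered — not redundant.
Drop T7: the rest still cover every district — redundant.
3 redundant: T1, T3, T7.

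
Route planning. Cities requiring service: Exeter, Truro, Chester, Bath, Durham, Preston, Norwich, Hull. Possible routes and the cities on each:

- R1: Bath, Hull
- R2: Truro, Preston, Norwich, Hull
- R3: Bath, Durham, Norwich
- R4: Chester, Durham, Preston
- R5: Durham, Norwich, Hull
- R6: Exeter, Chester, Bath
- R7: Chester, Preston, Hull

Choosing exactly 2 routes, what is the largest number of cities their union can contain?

Choosing R2, R6 covers {Exeter, Truro, Chester, Bath, Preston, Norwich, Hull} — 7 cities.
No choice of 2 routes does better; here Durham is left uncovered.

7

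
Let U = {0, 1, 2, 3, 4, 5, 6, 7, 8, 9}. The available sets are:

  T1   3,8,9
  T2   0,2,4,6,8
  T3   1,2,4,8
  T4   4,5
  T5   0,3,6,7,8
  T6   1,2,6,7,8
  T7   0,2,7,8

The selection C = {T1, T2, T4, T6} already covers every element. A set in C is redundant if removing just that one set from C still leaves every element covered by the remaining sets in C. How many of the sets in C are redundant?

Drop T1: 3, 9 uncovered — not redundant.
Drop T2: 0 uncovered — not redundant.
Drop T4: 5 uncovered — not redundant.
Drop T6: 1, 7 uncovered — not redundant.
None of the sets in C is redundant.

0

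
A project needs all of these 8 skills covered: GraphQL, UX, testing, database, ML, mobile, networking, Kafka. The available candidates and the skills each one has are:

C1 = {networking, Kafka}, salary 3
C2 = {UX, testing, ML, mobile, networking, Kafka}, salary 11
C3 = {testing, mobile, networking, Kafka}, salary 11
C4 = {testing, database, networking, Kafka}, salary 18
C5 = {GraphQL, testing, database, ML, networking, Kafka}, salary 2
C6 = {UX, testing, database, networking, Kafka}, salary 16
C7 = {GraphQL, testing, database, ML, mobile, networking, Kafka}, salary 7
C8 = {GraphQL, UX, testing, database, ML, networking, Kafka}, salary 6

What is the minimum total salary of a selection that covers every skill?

C2, C5 cover every skill at salary 11 + 2 = 13.
Any cover uses at least 2 candidates; among all covering selections none totals below 13.

13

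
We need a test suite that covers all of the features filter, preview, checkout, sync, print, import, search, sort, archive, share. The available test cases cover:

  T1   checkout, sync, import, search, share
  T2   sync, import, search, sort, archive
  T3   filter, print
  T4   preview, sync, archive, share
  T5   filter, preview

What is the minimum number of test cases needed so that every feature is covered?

4

T1, T2, T3, T4 together cover {filter, preview, checkout, sync, print, import, search, sort, archive, share} — every feature.
No 3 of the 5 test cases cover everything (all 10 triples fall short), so 4 is minimum.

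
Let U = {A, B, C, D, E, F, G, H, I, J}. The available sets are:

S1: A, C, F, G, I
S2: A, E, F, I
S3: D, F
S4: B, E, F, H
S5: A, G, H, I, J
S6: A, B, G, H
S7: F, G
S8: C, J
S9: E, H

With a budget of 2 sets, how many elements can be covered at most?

8

Choosing S1, S4 covers {A, B, C, E, F, G, H, I} — 8 elements.
No choice of 2 sets does better; here D, J are left uncovered.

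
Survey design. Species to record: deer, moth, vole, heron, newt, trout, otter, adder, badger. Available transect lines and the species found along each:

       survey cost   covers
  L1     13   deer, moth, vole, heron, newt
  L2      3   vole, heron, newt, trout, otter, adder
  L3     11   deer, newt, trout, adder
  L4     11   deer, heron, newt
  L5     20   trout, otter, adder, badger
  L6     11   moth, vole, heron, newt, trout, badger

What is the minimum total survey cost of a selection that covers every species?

L2, L3, L6 cover every species at survey cost 3 + 11 + 11 = 25.
Any cover uses at least 2 transects; among all covering selections none totals below 25.

25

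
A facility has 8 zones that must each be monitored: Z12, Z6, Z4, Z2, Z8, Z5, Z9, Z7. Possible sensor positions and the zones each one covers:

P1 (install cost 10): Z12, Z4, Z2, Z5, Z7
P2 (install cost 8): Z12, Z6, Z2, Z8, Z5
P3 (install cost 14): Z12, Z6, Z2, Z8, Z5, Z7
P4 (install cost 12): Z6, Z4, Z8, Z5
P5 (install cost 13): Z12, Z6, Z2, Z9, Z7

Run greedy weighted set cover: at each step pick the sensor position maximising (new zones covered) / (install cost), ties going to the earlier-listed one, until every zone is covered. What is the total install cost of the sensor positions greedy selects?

31

Pick 1: P2 adds 5 new (Z12, Z6, Z2, Z8, Z5) at install cost 8 (ratio 5/8).
Pick 2: P1 adds 2 new (Z4, Z7) at install cost 10 (ratio 2/10).
Pick 3: P5 adds 1 new (Z9) at install cost 13 (ratio 1/13).
Greedy total install cost: 8 + 10 + 13 = 31. (The true optimum is 25, so greedy overshoots here.)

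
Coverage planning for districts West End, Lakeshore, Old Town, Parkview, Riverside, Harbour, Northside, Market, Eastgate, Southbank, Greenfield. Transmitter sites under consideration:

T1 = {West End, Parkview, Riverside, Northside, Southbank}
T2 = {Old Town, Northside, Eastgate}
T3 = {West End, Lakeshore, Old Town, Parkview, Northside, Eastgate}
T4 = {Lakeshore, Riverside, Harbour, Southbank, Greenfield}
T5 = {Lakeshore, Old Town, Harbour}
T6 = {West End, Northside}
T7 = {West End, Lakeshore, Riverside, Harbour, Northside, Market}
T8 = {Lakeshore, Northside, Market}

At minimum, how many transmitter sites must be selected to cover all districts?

T3, T4, T7 together cover {West End, Lakeshore, Old Town, Parkview, Riverside, Harbour, Northside, Market, Eastgate, Southbank, Greenfield} — every district.
No 2 of the 8 transmitter sites cover everything (all 28 pairs fall short), so 3 is minimum.

3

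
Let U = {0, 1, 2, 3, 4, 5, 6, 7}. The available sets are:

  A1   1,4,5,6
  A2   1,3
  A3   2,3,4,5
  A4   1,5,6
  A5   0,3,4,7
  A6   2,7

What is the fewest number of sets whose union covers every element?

A1, A3, A5 together cover {0, 1, 2, 3, 4, 5, 6, 7} — every element.
No 2 of the 6 sets cover everything (all 15 pairs fall short), so 3 is minimum.

3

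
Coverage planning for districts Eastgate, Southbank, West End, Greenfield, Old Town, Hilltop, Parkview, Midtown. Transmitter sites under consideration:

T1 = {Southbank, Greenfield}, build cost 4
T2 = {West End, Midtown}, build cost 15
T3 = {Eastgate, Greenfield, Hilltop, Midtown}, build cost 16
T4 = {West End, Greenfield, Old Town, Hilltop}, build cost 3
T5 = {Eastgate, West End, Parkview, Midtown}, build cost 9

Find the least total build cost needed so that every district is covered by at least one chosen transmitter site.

16

T1, T4, T5 cover every district at build cost 4 + 3 + 9 = 16.
Any cover uses at least 3 transmitter sites; among all covering selections none totals below 16.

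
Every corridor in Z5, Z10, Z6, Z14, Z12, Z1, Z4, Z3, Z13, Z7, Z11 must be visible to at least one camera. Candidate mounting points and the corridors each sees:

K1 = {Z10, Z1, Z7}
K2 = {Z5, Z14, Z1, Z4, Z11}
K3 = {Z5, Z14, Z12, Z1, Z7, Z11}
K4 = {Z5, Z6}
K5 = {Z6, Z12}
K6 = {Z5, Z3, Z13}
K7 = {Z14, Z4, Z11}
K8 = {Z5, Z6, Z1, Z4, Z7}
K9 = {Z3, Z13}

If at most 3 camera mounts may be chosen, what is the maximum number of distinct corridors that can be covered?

Choosing K3, K6, K8 covers {Z5, Z6, Z14, Z12, Z1, Z4, Z3, Z13, Z7, Z11} — 10 corridors.
No choice of 3 camera mounts does better; here Z10 is left uncovered.

10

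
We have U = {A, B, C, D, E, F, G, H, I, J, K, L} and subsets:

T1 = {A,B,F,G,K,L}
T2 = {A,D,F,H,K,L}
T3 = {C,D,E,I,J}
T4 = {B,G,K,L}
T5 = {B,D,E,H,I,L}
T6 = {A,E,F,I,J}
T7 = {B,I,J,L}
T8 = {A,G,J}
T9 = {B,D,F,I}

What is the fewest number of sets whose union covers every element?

T1, T2, T3 together cover {A, B, C, D, E, F, G, H, I, J, K, L} — every element.
No 2 of the 9 sets cover everything (all 36 pairs fall short), so 3 is minimum.

3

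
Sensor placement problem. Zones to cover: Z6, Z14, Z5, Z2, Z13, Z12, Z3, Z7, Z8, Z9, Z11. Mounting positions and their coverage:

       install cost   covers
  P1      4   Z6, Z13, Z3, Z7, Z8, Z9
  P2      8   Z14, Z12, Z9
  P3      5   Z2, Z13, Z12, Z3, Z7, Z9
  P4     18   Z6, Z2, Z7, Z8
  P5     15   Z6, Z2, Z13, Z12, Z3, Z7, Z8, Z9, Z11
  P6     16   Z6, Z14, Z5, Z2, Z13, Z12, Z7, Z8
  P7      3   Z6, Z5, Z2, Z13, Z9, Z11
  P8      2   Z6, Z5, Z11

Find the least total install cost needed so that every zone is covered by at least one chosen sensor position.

P1, P2, P7 cover every zone at install cost 4 + 8 + 3 = 15.
Any cover uses at least 2 sensor positions; among all covering selections none totals below 15.

15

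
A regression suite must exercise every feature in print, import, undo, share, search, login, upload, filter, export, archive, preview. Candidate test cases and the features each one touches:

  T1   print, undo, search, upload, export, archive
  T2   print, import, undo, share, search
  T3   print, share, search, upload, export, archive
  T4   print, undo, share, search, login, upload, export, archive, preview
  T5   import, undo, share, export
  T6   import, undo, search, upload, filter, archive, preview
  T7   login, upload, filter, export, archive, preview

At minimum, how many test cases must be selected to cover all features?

T2, T7 together cover {print, import, undo, share, search, login, upload, filter, export, archive, preview} — every feature.
No single test case contains all 11 features, so 2 is optimal.

2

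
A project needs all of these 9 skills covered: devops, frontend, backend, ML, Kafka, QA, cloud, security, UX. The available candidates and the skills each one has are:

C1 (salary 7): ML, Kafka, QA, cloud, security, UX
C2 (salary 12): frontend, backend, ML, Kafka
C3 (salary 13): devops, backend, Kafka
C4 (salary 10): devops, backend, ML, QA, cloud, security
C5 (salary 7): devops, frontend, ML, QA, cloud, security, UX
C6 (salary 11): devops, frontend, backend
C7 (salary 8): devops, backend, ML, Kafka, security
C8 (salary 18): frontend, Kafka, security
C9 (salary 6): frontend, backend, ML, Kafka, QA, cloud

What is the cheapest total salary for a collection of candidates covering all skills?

13

C5, C9 cover every skill at salary 7 + 6 = 13.
Any cover uses at least 2 candidates; among all covering selections none totals below 13.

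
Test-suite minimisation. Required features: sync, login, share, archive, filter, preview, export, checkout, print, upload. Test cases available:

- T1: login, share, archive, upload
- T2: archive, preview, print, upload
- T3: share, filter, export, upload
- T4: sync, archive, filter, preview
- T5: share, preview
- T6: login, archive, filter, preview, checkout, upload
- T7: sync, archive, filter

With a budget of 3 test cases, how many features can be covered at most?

9

Choosing T2, T3, T6 covers {login, share, archive, filter, preview, export, checkout, print, upload} — 9 features.
No choice of 3 test cases does better; here sync is left uncovered.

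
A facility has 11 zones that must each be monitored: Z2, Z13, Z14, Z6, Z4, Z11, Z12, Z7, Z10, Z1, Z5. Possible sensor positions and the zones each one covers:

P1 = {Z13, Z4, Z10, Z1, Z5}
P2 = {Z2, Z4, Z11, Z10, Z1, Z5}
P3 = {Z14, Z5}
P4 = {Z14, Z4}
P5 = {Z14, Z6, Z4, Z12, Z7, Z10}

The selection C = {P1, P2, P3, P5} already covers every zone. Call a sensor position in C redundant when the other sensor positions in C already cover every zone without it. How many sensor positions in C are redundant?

Drop P1: Z13 uncovered — not redundant.
Drop P2: Z2, Z11 uncovered — not redundant.
Drop P3: the rest still cover every zone — redundant.
Drop P5: Z6, Z12, Z7 uncovered — not redundant.
1 redundant: P3.

1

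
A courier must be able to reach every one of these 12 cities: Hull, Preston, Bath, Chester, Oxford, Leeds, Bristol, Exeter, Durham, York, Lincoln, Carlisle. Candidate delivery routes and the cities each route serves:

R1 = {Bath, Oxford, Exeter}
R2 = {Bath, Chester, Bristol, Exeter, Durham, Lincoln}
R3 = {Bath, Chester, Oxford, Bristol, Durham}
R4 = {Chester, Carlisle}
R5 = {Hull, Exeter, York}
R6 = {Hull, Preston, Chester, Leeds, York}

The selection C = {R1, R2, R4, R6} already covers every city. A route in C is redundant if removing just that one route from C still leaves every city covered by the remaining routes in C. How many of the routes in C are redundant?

0

Drop R1: Oxford uncovered — not redundant.
Drop R2: Bristol, Durham, Lincoln uncovered — not redundant.
Drop R4: Carlisle uncovered — not redundant.
Drop R6: Hull, Preston, Leeds, York uncovered — not redundant.
None of the routes in C is redundant.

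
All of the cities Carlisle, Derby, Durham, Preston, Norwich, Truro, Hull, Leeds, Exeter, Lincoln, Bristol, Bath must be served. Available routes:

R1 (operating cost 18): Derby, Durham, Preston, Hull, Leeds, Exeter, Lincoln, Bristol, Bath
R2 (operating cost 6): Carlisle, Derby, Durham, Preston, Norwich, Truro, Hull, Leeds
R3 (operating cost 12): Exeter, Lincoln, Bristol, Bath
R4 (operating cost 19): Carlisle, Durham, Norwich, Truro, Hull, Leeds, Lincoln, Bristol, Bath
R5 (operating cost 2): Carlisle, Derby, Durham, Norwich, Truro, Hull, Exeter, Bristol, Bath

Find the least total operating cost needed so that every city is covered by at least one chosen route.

18

R2, R3 cover every city at operating cost 6 + 12 = 18.
Any cover uses at least 2 routes; among all covering selections none totals below 18.
Greedy by coverage-per-operating cost would pick R5, R2, R3 for 20 — worse than the optimum 18.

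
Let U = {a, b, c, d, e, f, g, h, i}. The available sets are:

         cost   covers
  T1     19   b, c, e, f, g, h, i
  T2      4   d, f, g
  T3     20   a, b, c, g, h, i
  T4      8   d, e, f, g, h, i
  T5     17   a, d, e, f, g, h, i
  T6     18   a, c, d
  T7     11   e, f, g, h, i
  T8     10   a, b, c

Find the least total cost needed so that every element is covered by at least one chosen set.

18

T4, T8 cover every element at cost 8 + 10 = 18.
Any cover uses at least 2 sets; among all covering selections none totals below 18.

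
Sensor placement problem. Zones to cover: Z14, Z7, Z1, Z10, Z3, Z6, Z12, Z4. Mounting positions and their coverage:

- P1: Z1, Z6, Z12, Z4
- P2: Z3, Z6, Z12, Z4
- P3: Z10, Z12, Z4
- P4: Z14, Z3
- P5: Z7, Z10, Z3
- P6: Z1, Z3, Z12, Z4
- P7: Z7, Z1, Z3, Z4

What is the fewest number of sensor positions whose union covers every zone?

3

P1, P4, P5 together cover {Z14, Z7, Z1, Z10, Z3, Z6, Z12, Z4} — every zone.
No 2 of the 7 sensor positions cover everything (all 21 pairs fall short), so 3 is minimum.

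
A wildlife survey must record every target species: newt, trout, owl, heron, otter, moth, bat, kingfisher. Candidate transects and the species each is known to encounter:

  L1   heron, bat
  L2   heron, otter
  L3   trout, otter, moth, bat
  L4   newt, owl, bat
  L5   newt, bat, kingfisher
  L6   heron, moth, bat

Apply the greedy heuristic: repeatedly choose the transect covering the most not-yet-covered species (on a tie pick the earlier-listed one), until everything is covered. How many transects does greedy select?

4

Pick 1: L3 covers 4 new species (trout, otter, moth, bat).
Pick 2: L4 covers 2 new species (newt, owl).
Pick 3: L1 covers 1 new species (heron).
Pick 4: L5 covers 1 new species (kingfisher).
Greedy uses 4 transects.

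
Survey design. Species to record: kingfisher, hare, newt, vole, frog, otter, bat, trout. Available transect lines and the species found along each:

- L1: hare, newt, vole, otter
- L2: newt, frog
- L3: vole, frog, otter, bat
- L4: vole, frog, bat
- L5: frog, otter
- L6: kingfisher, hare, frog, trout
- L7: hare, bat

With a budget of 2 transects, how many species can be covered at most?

7

Choosing L1, L6 covers {kingfisher, hare, newt, vole, frog, otter, trout} — 7 species.
No choice of 2 transects does better; here bat is left uncovered.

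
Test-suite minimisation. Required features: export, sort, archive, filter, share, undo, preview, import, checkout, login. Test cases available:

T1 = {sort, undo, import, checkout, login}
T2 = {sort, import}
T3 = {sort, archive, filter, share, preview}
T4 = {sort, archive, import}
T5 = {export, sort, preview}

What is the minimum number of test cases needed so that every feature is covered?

3

T1, T3, T5 together cover {export, sort, archive, filter, share, undo, preview, import, checkout, login} — every feature.
No 2 of the 5 test cases cover everything (all 10 pairs fall short), so 3 is minimum.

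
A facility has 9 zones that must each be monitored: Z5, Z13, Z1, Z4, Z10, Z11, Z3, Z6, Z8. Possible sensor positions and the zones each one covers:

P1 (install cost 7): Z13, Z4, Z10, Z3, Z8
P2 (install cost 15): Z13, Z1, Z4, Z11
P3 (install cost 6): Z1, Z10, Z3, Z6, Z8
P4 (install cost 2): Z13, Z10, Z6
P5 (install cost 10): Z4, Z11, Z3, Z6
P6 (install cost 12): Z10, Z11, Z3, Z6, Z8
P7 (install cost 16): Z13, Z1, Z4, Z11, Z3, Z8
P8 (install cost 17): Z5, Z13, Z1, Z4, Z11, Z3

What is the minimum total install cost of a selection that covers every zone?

P3, P8 cover every zone at install cost 6 + 17 = 23.
Any cover uses at least 2 sensor positions; among all covering selections none totals below 23.
Greedy by coverage-per-install cost would pick P4, P3, P5, P8 for 35 — worse than the optimum 23.

23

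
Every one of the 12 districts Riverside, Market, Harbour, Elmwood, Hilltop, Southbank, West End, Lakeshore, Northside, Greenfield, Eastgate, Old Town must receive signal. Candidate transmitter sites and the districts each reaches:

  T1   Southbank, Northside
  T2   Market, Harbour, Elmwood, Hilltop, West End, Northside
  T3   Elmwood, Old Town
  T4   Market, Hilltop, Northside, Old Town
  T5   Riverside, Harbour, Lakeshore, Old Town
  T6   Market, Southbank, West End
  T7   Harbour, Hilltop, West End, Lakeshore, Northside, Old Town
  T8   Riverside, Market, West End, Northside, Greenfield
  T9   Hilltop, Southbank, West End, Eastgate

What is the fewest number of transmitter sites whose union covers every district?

4

T2, T5, T8, T9 together cover {Riverside, Market, Harbour, Elmwood, Hilltop, Southbank, West End, Lakeshore, Northside, Greenfield, Eastgate, Old Town} — every district.
No 3 of the 9 transmitter sites cover everything (all 84 triples fall short), so 4 is minimum.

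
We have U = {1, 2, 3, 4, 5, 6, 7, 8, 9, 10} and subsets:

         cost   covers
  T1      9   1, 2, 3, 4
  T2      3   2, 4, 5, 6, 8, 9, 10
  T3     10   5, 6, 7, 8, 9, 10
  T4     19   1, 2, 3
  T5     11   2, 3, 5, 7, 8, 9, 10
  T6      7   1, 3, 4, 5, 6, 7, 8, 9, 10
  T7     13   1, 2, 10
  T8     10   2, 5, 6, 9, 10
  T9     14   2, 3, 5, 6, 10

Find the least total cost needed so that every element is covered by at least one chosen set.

10

T2, T6 cover every element at cost 3 + 7 = 10.
Any cover uses at least 2 sets; among all covering selections none totals below 10.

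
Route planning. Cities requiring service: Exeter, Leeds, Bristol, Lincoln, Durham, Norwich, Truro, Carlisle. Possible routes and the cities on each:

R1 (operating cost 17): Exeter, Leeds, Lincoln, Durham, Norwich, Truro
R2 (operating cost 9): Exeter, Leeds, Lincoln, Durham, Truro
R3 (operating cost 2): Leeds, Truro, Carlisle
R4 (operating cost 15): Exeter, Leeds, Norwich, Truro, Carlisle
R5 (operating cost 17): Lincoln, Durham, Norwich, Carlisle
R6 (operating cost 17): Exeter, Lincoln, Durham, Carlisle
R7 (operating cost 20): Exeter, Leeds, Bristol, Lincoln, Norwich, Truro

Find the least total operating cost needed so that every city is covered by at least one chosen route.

31

R2, R3, R7 cover every city at operating cost 9 + 2 + 20 = 31.
Any cover uses at least 2 routes; among all covering selections none totals below 31.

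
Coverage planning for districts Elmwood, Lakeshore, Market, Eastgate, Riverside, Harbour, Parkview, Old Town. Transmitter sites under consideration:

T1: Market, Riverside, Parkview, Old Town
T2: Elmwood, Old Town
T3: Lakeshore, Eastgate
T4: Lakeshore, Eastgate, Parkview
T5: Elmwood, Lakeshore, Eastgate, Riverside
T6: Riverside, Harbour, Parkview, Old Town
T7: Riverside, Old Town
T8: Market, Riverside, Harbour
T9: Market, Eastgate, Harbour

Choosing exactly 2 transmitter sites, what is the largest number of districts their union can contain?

Choosing T1, T5 covers {Elmwood, Lakeshore, Market, Eastgate, Riverside, Parkview, Old Town} — 7 districts.
No choice of 2 transmitter sites does better; here Harbour is left uncovered.

7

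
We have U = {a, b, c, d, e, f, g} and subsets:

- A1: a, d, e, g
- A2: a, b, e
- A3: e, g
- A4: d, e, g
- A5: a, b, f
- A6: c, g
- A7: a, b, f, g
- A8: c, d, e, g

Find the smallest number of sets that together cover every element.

2

A5, A8 together cover {a, b, c, d, e, f, g} — every element.
No single set contains all 7 elements, so 2 is optimal.
Greedy (largest uncovered first) would take A1, A5, A6 — 3 sets — but 2 suffice.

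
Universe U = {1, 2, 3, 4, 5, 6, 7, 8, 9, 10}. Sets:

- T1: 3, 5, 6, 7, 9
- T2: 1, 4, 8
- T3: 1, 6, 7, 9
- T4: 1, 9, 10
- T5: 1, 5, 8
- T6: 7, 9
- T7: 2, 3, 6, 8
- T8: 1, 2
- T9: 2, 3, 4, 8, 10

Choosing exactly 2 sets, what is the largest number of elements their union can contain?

9

Choosing T1, T9 covers {2, 3, 4, 5, 6, 7, 8, 9, 10} — 9 elements.
No choice of 2 sets does better; here 1 is left uncovered.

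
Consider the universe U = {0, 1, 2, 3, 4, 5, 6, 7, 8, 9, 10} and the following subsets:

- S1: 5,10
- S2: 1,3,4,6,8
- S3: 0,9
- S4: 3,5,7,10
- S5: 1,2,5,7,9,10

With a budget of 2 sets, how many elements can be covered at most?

10

Choosing S2, S5 covers {1, 2, 3, 4, 5, 6, 7, 8, 9, 10} — 10 elements.
No choice of 2 sets does better; here 0 is left uncovered.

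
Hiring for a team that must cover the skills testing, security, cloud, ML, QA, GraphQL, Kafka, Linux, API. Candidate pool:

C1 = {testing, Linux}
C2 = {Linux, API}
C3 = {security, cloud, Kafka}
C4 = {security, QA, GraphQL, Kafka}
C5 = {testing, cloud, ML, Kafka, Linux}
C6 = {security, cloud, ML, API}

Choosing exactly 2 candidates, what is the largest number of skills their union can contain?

8

Choosing C4, C5 covers {testing, security, cloud, ML, QA, GraphQL, Kafka, Linux} — 8 skills.
No choice of 2 candidates does better; here API is left uncovered.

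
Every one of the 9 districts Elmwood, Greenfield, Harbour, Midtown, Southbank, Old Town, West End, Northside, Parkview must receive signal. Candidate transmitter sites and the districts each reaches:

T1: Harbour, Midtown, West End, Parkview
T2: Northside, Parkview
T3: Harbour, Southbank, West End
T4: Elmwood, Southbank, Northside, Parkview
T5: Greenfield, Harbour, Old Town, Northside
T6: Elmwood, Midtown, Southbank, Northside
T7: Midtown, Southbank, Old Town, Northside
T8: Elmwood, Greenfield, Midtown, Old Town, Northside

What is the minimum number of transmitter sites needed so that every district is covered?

T1, T3, T8 together cover {Elmwood, Greenfield, Harbour, Midtown, Southbank, Old Town, West End, Northside, Parkview} — every district.
No 2 of the 8 transmitter sites cover everything (all 28 pairs fall short), so 3 is minimum.

3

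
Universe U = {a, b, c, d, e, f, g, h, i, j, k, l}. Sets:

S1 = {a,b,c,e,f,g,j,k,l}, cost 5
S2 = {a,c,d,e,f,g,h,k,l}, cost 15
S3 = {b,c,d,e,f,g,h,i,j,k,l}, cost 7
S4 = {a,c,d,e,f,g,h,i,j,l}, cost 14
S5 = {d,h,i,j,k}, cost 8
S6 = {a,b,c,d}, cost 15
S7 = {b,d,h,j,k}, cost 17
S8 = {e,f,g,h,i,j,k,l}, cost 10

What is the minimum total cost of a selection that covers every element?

S1, S3 cover every element at cost 5 + 7 = 12.
Any cover uses at least 2 sets; among all covering selections none totals below 12.

12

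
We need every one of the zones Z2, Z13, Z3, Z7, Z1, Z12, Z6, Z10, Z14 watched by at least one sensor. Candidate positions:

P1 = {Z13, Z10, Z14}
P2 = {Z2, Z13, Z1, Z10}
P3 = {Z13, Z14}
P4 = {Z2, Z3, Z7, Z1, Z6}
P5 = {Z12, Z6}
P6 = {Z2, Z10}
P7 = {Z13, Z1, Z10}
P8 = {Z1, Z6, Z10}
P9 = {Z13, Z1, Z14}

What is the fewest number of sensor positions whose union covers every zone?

P1, P4, P5 together cover {Z2, Z13, Z3, Z7, Z1, Z12, Z6, Z10, Z14} — every zone.
No 2 of the 9 sensor positions cover everything (all 36 pairs fall short), so 3 is minimum.

3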